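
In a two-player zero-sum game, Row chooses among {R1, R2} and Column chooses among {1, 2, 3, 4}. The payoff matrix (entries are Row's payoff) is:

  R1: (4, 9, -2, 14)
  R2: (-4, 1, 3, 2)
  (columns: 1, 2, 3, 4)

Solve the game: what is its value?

4/13

Row minima: R1 → -2, R2 → -4; maximin = -2.
Column maxima: 1 → 4, 2 → 9, 3 → 3, 4 → 14; minimax = 3.
-2 ≠ 3, so there is no saddle point; optimal play is mixed.
2 is strictly dominated by 1 (it gives Row strictly more in every row), so Column never plays it.
4 is strictly dominated by 1 (it gives Row strictly more in every row), so Column never plays it.
On the remaining 2×2 (R1, R2 vs 1, 3):
Let Row play R1 with probability p. Expected payoff against 1: 4p + (-4)(1−p) = 8p − 4; against 3: (-2)p + 3(1−p) = −5p + 3.
Setting these equal: 8p − 4 = −5p + 3 ⇒ 13p = 7 ⇒ p = 7/13, and the value is (8)·(7/13) − 4 = 4/13.
For Column: with q = P(1), equating R1's and R2's payoffs gives 6q − 2 = −7q + 3 ⇒ q = 5/13.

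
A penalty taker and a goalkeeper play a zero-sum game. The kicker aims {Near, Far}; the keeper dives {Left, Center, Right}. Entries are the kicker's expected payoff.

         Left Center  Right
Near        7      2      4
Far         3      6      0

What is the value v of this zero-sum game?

Row minima: Near → 2, Far → 0; maximin = 2.
Column maxima: Left → 7, Center → 6, Right → 4; minimax = 4.
2 ≠ 4, so there is no saddle point; optimal play is mixed.
Left is strictly dominated by Right (it gives the kicker strictly more in every row), so the keeper never plays it.
On the remaining 2×2 (Near, Far vs Center, Right):
Let the kicker play Near with probability p. Expected payoff against Center: 2p + 6(1−p) = −4p + 6; against Right: 4p + 0(1−p) = 4p.
Setting these equal: −4p + 6 = 4p ⇒ −8p = -6 ⇒ p = 3/4, and the value is (-4)·(3/4) + 6 = 3.
For the keeper: with q = P(Center), equating Near's and Far's payoffs gives −2q + 4 = 6q ⇒ q = 1/2.

3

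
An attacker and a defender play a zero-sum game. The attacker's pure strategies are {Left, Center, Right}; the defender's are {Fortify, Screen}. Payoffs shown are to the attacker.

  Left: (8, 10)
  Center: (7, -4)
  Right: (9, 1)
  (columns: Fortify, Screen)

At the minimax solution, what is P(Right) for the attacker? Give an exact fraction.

1/5

Row minima: Left → 8, Center → -4, Right → 1; maximin = 8.
Column maxima: Fortify → 9, Screen → 10; minimax = 9.
8 ≠ 9, so there is no saddle point; optimal play is mixed.
Center is strictly dominated by Left, so the attacker never plays it.
On the remaining 2×2 (Left, Right vs Fortify, Screen):
Let the attacker play Left with probability p. Expected payoff against Fortify: 8p + 9(1−p) = −p + 9; against Screen: 10p + 1(1−p) = 9p + 1.
Setting these equal: −p + 9 = 9p + 1 ⇒ −10p = -8 ⇒ p = 4/5, and the value is (-1)·(4/5) + 9 = 41/5.
For the defender: with q = P(Fortify), equating Left's and Right's payoffs gives −2q + 10 = 8q + 1 ⇒ q = 9/10.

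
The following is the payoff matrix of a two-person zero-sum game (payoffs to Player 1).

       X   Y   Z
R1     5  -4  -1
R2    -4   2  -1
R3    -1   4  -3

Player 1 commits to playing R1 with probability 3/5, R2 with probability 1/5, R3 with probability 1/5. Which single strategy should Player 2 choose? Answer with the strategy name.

If Player 2 plays X, Player 1's expected payoff is (3/5)·5 + (1/5)·(-4) + (1/5)·(-1) = 2.
If Player 2 plays Y, Player 1's expected payoff is (3/5)·(-4) + (1/5)·2 + (1/5)·4 = -6/5.
If Player 2 plays Z, Player 1's expected payoff is (3/5)·(-1) + (1/5)·(-1) + (1/5)·(-3) = -7/5.
Player 2 minimizes Player 1's payoff; the smallest is -7/5, so the best response is Z.

Z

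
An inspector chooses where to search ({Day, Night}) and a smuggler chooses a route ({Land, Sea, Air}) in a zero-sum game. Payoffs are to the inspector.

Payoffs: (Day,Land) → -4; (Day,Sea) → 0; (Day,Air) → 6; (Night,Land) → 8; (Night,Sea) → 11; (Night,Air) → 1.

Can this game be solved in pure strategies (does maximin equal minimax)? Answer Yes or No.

No

Row minima: Day → -4, Night → 1; maximin = 1.
Column maxima: Land → 8, Sea → 11, Air → 6; minimax = 6.
1 ≠ 6, so no pure-strategy equilibrium exists.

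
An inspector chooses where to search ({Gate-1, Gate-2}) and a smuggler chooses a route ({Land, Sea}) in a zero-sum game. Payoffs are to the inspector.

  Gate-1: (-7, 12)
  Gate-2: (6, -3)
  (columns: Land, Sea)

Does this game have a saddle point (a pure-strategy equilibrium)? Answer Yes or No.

Row minima: Gate-1 → -7, Gate-2 → -3; maximin = -3.
Column maxima: Land → 6, Sea → 12; minimax = 6.
-3 ≠ 6, so no pure-strategy equilibrium exists.

No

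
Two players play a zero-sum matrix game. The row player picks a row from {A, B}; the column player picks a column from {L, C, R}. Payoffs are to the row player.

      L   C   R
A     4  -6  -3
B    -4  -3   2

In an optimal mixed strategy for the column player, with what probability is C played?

Row minima: A → -6, B → -4; maximin = -4.
Column maxima: L → 4, C → -3, R → 2; minimax = -3.
-4 ≠ -3, so there is no saddle point; optimal play is mixed.
R is strictly dominated by C (it gives the row player strictly more in every row), so the column player never plays it.
On the remaining 2×2 (A, B vs L, C):
Let the row player play A with probability p. Expected payoff against L: 4p + (-4)(1−p) = 8p − 4; against C: (-6)p + (-3)(1−p) = −3p − 3.
Setting these equal: 8p − 4 = −3p − 3 ⇒ 11p = 1 ⇒ p = 1/11, and the value is (8)·(1/11) − 4 = -36/11.
For the column player: with q = P(L), equating A's and B's payoffs gives 10q − 6 = −q − 3 ⇒ q = 3/11.

8/11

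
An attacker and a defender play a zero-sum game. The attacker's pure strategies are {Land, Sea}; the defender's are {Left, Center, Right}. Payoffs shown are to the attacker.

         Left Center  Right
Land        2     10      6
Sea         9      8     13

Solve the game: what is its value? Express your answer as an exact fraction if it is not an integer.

74/9

Row minima: Land → 2, Sea → 8; maximin = 8.
Column maxima: Left → 9, Center → 10, Right → 13; minimax = 9.
8 ≠ 9, so there is no saddle point; optimal play is mixed.
Right is strictly dominated by Left (it gives the attacker strictly more in every row), so the defender never plays it.
On the remaining 2×2 (Land, Sea vs Left, Center):
Let the attacker play Land with probability p. Expected payoff against Left: 2p + 9(1−p) = −7p + 9; against Center: 10p + 8(1−p) = 2p + 8.
Setting these equal: −7p + 9 = 2p + 8 ⇒ −9p = -1 ⇒ p = 1/9, and the value is (-7)·(1/9) + 9 = 74/9.
For the defender: with q = P(Left), equating Land's and Sea's payoffs gives −8q + 10 = q + 8 ⇒ q = 2/9.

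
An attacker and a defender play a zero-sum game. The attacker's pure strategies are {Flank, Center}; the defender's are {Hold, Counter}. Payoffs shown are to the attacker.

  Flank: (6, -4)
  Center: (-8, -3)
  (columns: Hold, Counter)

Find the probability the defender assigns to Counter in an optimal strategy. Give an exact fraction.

Row minima: Flank → -4, Center → -8; maximin = -4.
Column maxima: Hold → 6, Counter → -3; minimax = -3.
-4 ≠ -3, so there is no saddle point; optimal play is mixed.
Let the attacker play Flank with probability p. Expected payoff against Hold: 6p + (-8)(1−p) = 14p − 8; against Counter: (-4)p + (-3)(1−p) = −p − 3.
Setting these equal: 14p − 8 = −p − 3 ⇒ 15p = 5 ⇒ p = 1/3, and the value is (14)·(1/3) − 8 = -10/3.
For the defender: with q = P(Hold), equating Flank's and Center's payoffs gives 10q − 4 = −5q − 3 ⇒ q = 1/15.

14/15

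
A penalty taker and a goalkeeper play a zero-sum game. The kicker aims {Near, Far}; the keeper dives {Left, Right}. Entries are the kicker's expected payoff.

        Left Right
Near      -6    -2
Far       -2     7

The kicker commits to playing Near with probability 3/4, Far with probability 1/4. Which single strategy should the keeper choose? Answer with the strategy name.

If the keeper plays Left, the kicker's expected payoff is (3/4)·(-6) + (1/4)·(-2) = -5.
If the keeper plays Right, the kicker's expected payoff is (3/4)·(-2) + (1/4)·7 = 1/4.
The keeper minimizes the kicker's payoff; the smallest is -5, so the best response is Left.

Left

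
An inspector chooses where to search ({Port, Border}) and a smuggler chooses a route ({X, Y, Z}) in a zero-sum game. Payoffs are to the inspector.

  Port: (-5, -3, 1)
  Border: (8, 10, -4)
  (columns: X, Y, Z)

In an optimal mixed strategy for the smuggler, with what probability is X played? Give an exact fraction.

5/18

Row minima: Port → -5, Border → -4; maximin = -4.
Column maxima: X → 8, Y → 10, Z → 1; minimax = 1.
-4 ≠ 1, so there is no saddle point; optimal play is mixed.
Y is strictly dominated by X (it gives the inspector strictly more in every row), so the smuggler never plays it.
On the remaining 2×2 (Port, Border vs X, Z):
Let the inspector play Port with probability p. Expected payoff against X: (-5)p + 8(1−p) = −13p + 8; against Z: 1p + (-4)(1−p) = 5p − 4.
Setting these equal: −13p + 8 = 5p − 4 ⇒ −18p = -12 ⇒ p = 2/3, and the value is (-13)·(2/3) + 8 = -2/3.
For the smuggler: with q = P(X), equating Port's and Border's payoffs gives −6q + 1 = 12q − 4 ⇒ q = 5/18.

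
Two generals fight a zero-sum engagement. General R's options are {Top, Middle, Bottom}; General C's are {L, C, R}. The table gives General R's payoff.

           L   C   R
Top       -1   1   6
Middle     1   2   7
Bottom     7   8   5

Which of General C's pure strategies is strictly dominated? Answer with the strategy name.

C

L holds General R's payoff strictly below C in every row: -1 < 1, 1 < 2, 7 < 8.
So C is strictly dominated for General C.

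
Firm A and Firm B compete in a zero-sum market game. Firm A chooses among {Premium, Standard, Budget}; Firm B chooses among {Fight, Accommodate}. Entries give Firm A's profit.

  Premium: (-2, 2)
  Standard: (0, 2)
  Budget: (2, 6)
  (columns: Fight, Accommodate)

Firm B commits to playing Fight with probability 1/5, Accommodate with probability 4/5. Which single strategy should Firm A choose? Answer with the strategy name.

Expected payoff of Premium: (1/5)·(-2) + (4/5)·2 = 6/5.
Expected payoff of Standard: (1/5)·0 + (4/5)·2 = 8/5.
Expected payoff of Budget: (1/5)·2 + (4/5)·6 = 26/5.
The largest is 26/5, so Firm A's best response is Budget.

Budget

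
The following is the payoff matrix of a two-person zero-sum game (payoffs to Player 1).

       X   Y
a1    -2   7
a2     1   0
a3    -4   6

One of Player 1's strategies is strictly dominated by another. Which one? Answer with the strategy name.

a1 gives a strictly higher payoff than a3 against every column: -2 > -4, 7 > 6.
So a3 is strictly dominated and Player 1 never plays it.

a3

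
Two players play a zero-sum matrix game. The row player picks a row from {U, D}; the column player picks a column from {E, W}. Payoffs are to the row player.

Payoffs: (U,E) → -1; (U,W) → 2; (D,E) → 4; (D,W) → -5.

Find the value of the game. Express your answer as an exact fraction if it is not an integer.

1/4

Row minima: U → -1, D → -5; maximin = -1.
Column maxima: E → 4, W → 2; minimax = 2.
-1 ≠ 2, so there is no saddle point; optimal play is mixed.
Let the row player play U with probability p. Expected payoff against E: (-1)p + 4(1−p) = −5p + 4; against W: 2p + (-5)(1−p) = 7p − 5.
Setting these equal: −5p + 4 = 7p − 5 ⇒ −12p = -9 ⇒ p = 3/4, and the value is (-5)·(3/4) + 4 = 1/4.
For the column player: with q = P(E), equating U's and D's payoffs gives −3q + 2 = 9q − 5 ⇒ q = 7/12.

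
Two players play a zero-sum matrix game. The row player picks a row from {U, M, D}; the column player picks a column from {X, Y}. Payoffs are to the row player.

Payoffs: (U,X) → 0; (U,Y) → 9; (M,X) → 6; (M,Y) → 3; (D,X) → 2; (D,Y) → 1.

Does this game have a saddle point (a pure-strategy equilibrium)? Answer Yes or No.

Row minima: U → 0, M → 3, D → 1; maximin = 3.
Column maxima: X → 6, Y → 9; minimax = 6.
3 ≠ 6, so no pure-strategy equilibrium exists.

No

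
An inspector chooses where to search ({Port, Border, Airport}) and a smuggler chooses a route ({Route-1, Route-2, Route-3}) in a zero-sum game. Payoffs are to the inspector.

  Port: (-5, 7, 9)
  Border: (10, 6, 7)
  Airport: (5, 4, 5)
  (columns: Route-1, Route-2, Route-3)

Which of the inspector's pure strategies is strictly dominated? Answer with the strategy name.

Border gives a strictly higher payoff than Airport against every column: 10 > 5, 6 > 4, 7 > 5.
So Airport is strictly dominated and the inspector never plays it.

Airport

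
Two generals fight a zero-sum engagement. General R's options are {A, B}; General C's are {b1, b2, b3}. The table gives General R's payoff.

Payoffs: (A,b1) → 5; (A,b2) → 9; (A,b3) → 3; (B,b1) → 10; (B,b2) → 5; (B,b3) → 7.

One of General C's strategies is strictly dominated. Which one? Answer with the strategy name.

b1

b3 holds General R's payoff strictly below b1 in every row: 3 < 5, 7 < 10.
So b1 is strictly dominated for General C.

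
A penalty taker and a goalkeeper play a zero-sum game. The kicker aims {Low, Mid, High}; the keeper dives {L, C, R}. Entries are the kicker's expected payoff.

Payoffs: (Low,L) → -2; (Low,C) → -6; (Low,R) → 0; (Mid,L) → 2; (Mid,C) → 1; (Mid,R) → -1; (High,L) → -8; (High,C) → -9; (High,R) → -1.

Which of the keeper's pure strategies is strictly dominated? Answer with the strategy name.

C holds the kicker's payoff strictly below L in every row: -6 < -2, 1 < 2, -9 < -8.
So L is strictly dominated for the keeper.

L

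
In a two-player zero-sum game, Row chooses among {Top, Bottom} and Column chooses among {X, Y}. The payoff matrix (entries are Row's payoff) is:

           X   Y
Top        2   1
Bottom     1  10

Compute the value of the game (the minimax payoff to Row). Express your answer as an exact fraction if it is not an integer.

19/10

Row minima: Top → 1, Bottom → 1; maximin = 1.
Column maxima: X → 2, Y → 10; minimax = 2.
1 ≠ 2, so there is no saddle point; optimal play is mixed.
Let Row play Top with probability p. Expected payoff against X: 2p + 1(1−p) = p + 1; against Y: 1p + 10(1−p) = −9p + 10.
Setting these equal: p + 1 = −9p + 10 ⇒ 10p = 9 ⇒ p = 9/10, and the value is (1)·(9/10) + 1 = 19/10.
For Column: with q = P(X), equating Top's and Bottom's payoffs gives q + 1 = −9q + 10 ⇒ q = 9/10.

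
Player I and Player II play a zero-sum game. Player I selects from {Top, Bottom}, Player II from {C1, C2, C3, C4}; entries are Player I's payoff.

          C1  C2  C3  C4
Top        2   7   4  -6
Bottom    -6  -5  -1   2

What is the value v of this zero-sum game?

-2

Row minima: Top → -6, Bottom → -6; maximin = -6.
Column maxima: C1 → 2, C2 → 7, C3 → 4, C4 → 2; minimax = 2.
-6 ≠ 2, so there is no saddle point; optimal play is mixed.
C2 is strictly dominated by C1 (it gives Player I strictly more in every row), so Player II never plays it.
C3 is strictly dominated by C1 (it gives Player I strictly more in every row), so Player II never plays it.
On the remaining 2×2 (Top, Bottom vs C1, C4):
Let Player I play Top with probability p. Expected payoff against C1: 2p + (-6)(1−p) = 8p − 6; against C4: (-6)p + 2(1−p) = −8p + 2.
Setting these equal: 8p − 6 = −8p + 2 ⇒ 16p = 8 ⇒ p = 1/2, and the value is (8)·(1/2) − 6 = -2.
For Player II: with q = P(C1), equating Top's and Bottom's payoffs gives 8q − 6 = −8q + 2 ⇒ q = 1/2.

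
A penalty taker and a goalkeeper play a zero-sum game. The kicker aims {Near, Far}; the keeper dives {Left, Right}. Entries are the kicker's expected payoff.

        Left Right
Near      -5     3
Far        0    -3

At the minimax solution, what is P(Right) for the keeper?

Row minima: Near → -5, Far → -3; maximin = -3.
Column maxima: Left → 0, Right → 3; minimax = 0.
-3 ≠ 0, so there is no saddle point; optimal play is mixed.
Let the kicker play Near with probability p. Expected payoff against Left: (-5)p + 0(1−p) = −5p; against Right: 3p + (-3)(1−p) = 6p − 3.
Setting these equal: −5p = 6p − 3 ⇒ −11p = -3 ⇒ p = 3/11, and the value is (-5)·(3/11) = -15/11.
For the keeper: with q = P(Left), equating Near's and Far's payoffs gives −8q + 3 = 3q − 3 ⇒ q = 6/11.

5/11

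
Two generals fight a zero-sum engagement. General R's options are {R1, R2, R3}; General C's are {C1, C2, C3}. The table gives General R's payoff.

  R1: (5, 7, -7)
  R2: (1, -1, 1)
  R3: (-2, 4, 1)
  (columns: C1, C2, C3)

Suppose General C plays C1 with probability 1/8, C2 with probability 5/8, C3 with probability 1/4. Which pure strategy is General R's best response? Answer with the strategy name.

Expected payoff of R1: (1/8)·5 + (5/8)·7 + (1/4)·(-7) = 13/4.
Expected payoff of R2: (1/8)·1 + (5/8)·(-1) + (1/4)·1 = -1/4.
Expected payoff of R3: (1/8)·(-2) + (5/8)·4 + (1/4)·1 = 5/2.
The largest is 13/4, so General R's best response is R1.

R1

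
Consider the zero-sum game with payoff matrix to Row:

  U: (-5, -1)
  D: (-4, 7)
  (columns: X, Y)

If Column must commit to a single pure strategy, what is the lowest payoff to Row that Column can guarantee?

-4

Column maxima: X → -4, Y → 7.
The smallest of these is -4.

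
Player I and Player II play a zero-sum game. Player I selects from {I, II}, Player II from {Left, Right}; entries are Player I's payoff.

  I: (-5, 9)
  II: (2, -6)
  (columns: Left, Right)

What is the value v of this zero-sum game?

-6/11

Row minima: I → -5, II → -6; maximin = -5.
Column maxima: Left → 2, Right → 9; minimax = 2.
-5 ≠ 2, so there is no saddle point; optimal play is mixed.
Let Player I play I with probability p. Expected payoff against Left: (-5)p + 2(1−p) = −7p + 2; against Right: 9p + (-6)(1−p) = 15p − 6.
Setting these equal: −7p + 2 = 15p − 6 ⇒ −22p = -8 ⇒ p = 4/11, and the value is (-7)·(4/11) + 2 = -6/11.
For Player II: with q = P(Left), equating I's and II's payoffs gives −14q + 9 = 8q − 6 ⇒ q = 15/22.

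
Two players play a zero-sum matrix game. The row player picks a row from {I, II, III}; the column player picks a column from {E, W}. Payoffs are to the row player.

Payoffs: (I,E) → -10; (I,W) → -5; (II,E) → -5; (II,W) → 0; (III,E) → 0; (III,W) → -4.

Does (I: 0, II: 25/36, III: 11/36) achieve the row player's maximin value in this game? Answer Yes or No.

No

Against E this mix gives (25/36)·(-5) + (11/36)·0 = -125/36.
Against W this mix gives (25/36)·0 + (11/36)·(-4) = -11/9.
The column player will play E, holding the row player to -125/36. Shifting weight toward the row that does better against E would raise this floor (the equalizing mix achieves -20/9 against both E and W), so the proposed strategy is not optimal.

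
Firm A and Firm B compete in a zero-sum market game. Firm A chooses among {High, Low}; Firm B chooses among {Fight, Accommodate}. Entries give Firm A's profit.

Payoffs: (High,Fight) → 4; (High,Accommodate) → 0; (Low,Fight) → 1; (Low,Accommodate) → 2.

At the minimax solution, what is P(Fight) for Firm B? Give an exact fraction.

Row minima: High → 0, Low → 1; maximin = 1.
Column maxima: Fight → 4, Accommodate → 2; minimax = 2.
1 ≠ 2, so there is no saddle point; optimal play is mixed.
Let Firm A play High with probability p. Expected payoff against Fight: 4p + 1(1−p) = 3p + 1; against Accommodate: 0p + 2(1−p) = −2p + 2.
Setting these equal: 3p + 1 = −2p + 2 ⇒ 5p = 1 ⇒ p = 1/5, and the value is (3)·(1/5) + 1 = 8/5.
For Firm B: with q = P(Fight), equating High's and Low's payoffs gives 4q = −q + 2 ⇒ q = 2/5.

2/5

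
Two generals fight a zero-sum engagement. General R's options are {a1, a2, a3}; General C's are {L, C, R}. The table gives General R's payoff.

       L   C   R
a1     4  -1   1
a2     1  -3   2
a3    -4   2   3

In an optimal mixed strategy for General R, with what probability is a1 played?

6/11

Row minima: a1 → -1, a2 → -3, a3 → -4; maximin = -1.
Column maxima: L → 4, C → 2, R → 3; minimax = 2.
-1 ≠ 2, so there is no saddle point; optimal play is mixed.
R is strictly dominated by C (it gives General R strictly more in every row), so General C never plays it.
With R eliminated, a2 is strictly dominated by a1 (a1 gives General R strictly more in every remaining column), so General R never plays it.
On the remaining 2×2 (a1, a3 vs L, C):
Let General R play a1 with probability p. Expected payoff against L: 4p + (-4)(1−p) = 8p − 4; against C: (-1)p + 2(1−p) = −3p + 2.
Setting these equal: 8p − 4 = −3p + 2 ⇒ 11p = 6 ⇒ p = 6/11, and the value is (8)·(6/11) − 4 = 4/11.
For General C: with q = P(L), equating a1's and a3's payoffs gives 5q − 1 = −6q + 2 ⇒ q = 3/11.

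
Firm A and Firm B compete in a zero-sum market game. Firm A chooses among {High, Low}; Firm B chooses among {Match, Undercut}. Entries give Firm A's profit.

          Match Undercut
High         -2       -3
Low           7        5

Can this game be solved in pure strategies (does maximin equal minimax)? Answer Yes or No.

Yes

Row minima: High → -3, Low → 5; maximin = 5.
Column maxima: Match → 7, Undercut → 5; minimax = 5.
maximin = minimax = 5, so a saddle point exists.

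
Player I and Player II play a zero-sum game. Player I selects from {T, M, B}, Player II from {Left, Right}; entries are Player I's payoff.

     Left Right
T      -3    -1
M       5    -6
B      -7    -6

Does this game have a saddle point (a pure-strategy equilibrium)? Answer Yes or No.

No

Row minima: T → -3, M → -6, B → -7; maximin = -3.
Column maxima: Left → 5, Right → -1; minimax = -1.
-3 ≠ -1, so no pure-strategy equilibrium exists.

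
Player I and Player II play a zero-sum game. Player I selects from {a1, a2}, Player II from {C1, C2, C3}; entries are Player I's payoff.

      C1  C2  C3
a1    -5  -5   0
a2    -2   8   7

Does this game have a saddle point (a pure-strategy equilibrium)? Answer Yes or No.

Yes

Row minima: a1 → -5, a2 → -2; maximin = -2.
Column maxima: C1 → -2, C2 → 8, C3 → 7; minimax = -2.
maximin = minimax = -2, so a saddle point exists.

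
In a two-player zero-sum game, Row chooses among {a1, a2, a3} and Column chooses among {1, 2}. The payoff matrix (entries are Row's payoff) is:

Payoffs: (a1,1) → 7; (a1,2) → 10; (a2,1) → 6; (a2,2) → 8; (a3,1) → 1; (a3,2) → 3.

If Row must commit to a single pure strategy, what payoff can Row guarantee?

7

Row minima: a1 → 7, a2 → 6, a3 → 1.
The best of these is 7.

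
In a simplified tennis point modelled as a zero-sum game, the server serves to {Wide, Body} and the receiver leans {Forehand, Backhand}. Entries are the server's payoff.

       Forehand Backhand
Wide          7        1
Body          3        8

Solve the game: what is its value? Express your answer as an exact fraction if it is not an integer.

53/11

Row minima: Wide → 1, Body → 3; maximin = 3.
Column maxima: Forehand → 7, Backhand → 8; minimax = 7.
3 ≠ 7, so there is no saddle point; optimal play is mixed.
Let the server play Wide with probability p. Expected payoff against Forehand: 7p + 3(1−p) = 4p + 3; against Backhand: 1p + 8(1−p) = −7p + 8.
Setting these equal: 4p + 3 = −7p + 8 ⇒ 11p = 5 ⇒ p = 5/11, and the value is (4)·(5/11) + 3 = 53/11.
For the receiver: with q = P(Forehand), equating Wide's and Body's payoffs gives 6q + 1 = −5q + 8 ⇒ q = 7/11.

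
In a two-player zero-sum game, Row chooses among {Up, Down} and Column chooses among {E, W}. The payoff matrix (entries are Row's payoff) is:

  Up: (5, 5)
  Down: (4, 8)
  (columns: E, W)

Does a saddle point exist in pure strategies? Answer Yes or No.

Yes

Row minima: Up → 5, Down → 4; maximin = 5.
Column maxima: E → 5, W → 8; minimax = 5.
maximin = minimax = 5, so a saddle point exists.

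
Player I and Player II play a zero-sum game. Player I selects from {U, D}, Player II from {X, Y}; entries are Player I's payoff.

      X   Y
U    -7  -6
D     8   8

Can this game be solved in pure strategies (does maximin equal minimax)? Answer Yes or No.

Row minima: U → -7, D → 8; maximin = 8.
Column maxima: X → 8, Y → 8; minimax = 8.
maximin = minimax = 8, so a saddle point exists.

Yes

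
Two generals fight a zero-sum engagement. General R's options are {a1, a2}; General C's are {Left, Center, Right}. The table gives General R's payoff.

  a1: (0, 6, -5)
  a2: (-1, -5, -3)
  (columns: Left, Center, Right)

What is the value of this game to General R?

Row minima: a1 → -5, a2 → -5; maximin = -5.
Column maxima: Left → 0, Center → 6, Right → -3; minimax = -3.
-5 ≠ -3, so there is no saddle point; optimal play is mixed.
Left is strictly dominated by Right (it gives General R strictly more in every row), so General C never plays it.
On the remaining 2×2 (a1, a2 vs Center, Right):
Let General R play a1 with probability p. Expected payoff against Center: 6p + (-5)(1−p) = 11p − 5; against Right: (-5)p + (-3)(1−p) = −2p − 3.
Setting these equal: 11p − 5 = −2p − 3 ⇒ 13p = 2 ⇒ p = 2/13, and the value is (11)·(2/13) − 5 = -43/13.
For General C: with q = P(Center), equating a1's and a2's payoffs gives 11q − 5 = −2q − 3 ⇒ q = 2/13.

-43/13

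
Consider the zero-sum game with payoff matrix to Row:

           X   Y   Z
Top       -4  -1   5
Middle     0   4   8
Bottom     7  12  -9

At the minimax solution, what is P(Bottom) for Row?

Row minima: Top → -4, Middle → 0, Bottom → -9; maximin = 0.
Column maxima: X → 7, Y → 12, Z → 8; minimax = 7.
0 ≠ 7, so there is no saddle point; optimal play is mixed.
Top is strictly dominated by Middle, so Row never plays it.
Y is strictly dominated by X (it gives Row strictly more in every row), so Column never plays it.
On the remaining 2×2 (Middle, Bottom vs X, Z):
Let Row play Middle with probability p. Expected payoff against X: 0p + 7(1−p) = −7p + 7; against Z: 8p + (-9)(1−p) = 17p − 9.
Setting these equal: −7p + 7 = 17p − 9 ⇒ −24p = -16 ⇒ p = 2/3, and the value is (-7)·(2/3) + 7 = 7/3.
For Column: with q = P(X), equating Middle's and Bottom's payoffs gives −8q + 8 = 16q − 9 ⇒ q = 17/24.

1/3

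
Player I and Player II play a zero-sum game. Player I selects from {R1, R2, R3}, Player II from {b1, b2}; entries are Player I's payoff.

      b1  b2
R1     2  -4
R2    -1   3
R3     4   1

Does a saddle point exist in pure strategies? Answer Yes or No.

Row minima: R1 → -4, R2 → -1, R3 → 1; maximin = 1.
Column maxima: b1 → 4, b2 → 3; minimax = 3.
1 ≠ 3, so no pure-strategy equilibrium exists.

No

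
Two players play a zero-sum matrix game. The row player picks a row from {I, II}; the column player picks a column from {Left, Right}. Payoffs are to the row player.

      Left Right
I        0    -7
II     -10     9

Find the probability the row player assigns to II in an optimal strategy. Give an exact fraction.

Row minima: I → -7, II → -10; maximin = -7.
Column maxima: Left → 0, Right → 9; minimax = 0.
-7 ≠ 0, so there is no saddle point; optimal play is mixed.
Let the row player play I with probability p. Expected payoff against Left: 0p + (-10)(1−p) = 10p − 10; against Right: (-7)p + 9(1−p) = −16p + 9.
Setting these equal: 10p − 10 = −16p + 9 ⇒ 26p = 19 ⇒ p = 19/26, and the value is (10)·(19/26) − 10 = -35/13.
For the column player: with q = P(Left), equating I's and II's payoffs gives 7q − 7 = −19q + 9 ⇒ q = 8/13.

7/26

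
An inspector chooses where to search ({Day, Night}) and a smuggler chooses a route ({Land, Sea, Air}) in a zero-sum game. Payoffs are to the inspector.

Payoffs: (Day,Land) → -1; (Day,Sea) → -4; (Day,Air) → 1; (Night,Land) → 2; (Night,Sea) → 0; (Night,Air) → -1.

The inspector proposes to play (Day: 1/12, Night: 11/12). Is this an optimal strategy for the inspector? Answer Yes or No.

Against Land this mix gives (1/12)·(-1) + (11/12)·2 = 7/4.
Against Sea this mix gives (1/12)·(-4) + (11/12)·0 = -1/3.
Against Air this mix gives (1/12)·1 + (11/12)·(-1) = -5/6.
The smuggler will play Air, holding the inspector to -5/6. Shifting weight toward the row that does better against Air would raise this floor (the equalizing mix achieves -2/3 against both Air and Sea), so the proposed strategy is not optimal.

No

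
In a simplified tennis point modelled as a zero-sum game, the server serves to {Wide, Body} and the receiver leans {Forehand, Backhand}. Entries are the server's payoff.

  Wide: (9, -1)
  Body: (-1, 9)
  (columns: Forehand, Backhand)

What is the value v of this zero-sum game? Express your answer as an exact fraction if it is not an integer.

4

Row minima: Wide → -1, Body → -1; maximin = -1.
Column maxima: Forehand → 9, Backhand → 9; minimax = 9.
-1 ≠ 9, so there is no saddle point; optimal play is mixed.
Let the server play Wide with probability p. Expected payoff against Forehand: 9p + (-1)(1−p) = 10p − 1; against Backhand: (-1)p + 9(1−p) = −10p + 9.
Setting these equal: 10p − 1 = −10p + 9 ⇒ 20p = 10 ⇒ p = 1/2, and the value is (10)·(1/2) − 1 = 4.
For the receiver: with q = P(Forehand), equating Wide's and Body's payoffs gives 10q − 1 = −10q + 9 ⇒ q = 1/2.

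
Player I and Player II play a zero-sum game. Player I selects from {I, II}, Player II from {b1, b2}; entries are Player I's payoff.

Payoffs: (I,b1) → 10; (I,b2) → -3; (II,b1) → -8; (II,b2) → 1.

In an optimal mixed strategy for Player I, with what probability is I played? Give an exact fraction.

9/22

Row minima: I → -3, II → -8; maximin = -3.
Column maxima: b1 → 10, b2 → 1; minimax = 1.
-3 ≠ 1, so there is no saddle point; optimal play is mixed.
Let Player I play I with probability p. Expected payoff against b1: 10p + (-8)(1−p) = 18p − 8; against b2: (-3)p + 1(1−p) = −4p + 1.
Setting these equal: 18p − 8 = −4p + 1 ⇒ 22p = 9 ⇒ p = 9/22, and the value is (18)·(9/22) − 8 = -7/11.
For Player II: with q = P(b1), equating I's and II's payoffs gives 13q − 3 = −9q + 1 ⇒ q = 2/11.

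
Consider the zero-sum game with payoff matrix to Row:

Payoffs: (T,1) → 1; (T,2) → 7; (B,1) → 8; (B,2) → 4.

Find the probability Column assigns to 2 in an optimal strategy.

7/10

Row minima: T → 1, B → 4; maximin = 4.
Column maxima: 1 → 8, 2 → 7; minimax = 7.
4 ≠ 7, so there is no saddle point; optimal play is mixed.
Let Row play T with probability p. Expected payoff against 1: 1p + 8(1−p) = −7p + 8; against 2: 7p + 4(1−p) = 3p + 4.
Setting these equal: −7p + 8 = 3p + 4 ⇒ −10p = -4 ⇒ p = 2/5, and the value is (-7)·(2/5) + 8 = 26/5.
For Column: with q = P(1), equating T's and B's payoffs gives −6q + 7 = 4q + 4 ⇒ q = 3/10.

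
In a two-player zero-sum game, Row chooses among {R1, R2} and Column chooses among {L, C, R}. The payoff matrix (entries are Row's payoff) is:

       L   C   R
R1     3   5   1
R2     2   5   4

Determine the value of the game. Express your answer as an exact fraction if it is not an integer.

Row minima: R1 → 1, R2 → 2; maximin = 2.
Column maxima: L → 3, C → 5, R → 4; minimax = 3.
2 ≠ 3, so there is no saddle point; optimal play is mixed.
C is strictly dominated by L (it gives Row strictly more in every row), so Column never plays it.
On the remaining 2×2 (R1, R2 vs L, R):
Let Row play R1 with probability p. Expected payoff against L: 3p + 2(1−p) = p + 2; against R: 1p + 4(1−p) = −3p + 4.
Setting these equal: p + 2 = −3p + 4 ⇒ 4p = 2 ⇒ p = 1/2, and the value is (1)·(1/2) + 2 = 5/2.
For Column: with q = P(L), equating R1's and R2's payoffs gives 2q + 1 = −2q + 4 ⇒ q = 3/4.

5/2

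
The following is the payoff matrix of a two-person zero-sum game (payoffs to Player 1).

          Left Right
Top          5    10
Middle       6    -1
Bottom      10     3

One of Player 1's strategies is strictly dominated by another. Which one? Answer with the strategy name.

Middle

Bottom gives a strictly higher payoff than Middle against every column: 10 > 6, 3 > -1.
So Middle is strictly dominated and Player 1 never plays it.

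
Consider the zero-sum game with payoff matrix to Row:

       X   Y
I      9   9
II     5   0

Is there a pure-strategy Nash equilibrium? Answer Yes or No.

Yes

Row minima: I → 9, II → 0; maximin = 9.
Column maxima: X → 9, Y → 9; minimax = 9.
maximin = minimax = 9, so a saddle point exists.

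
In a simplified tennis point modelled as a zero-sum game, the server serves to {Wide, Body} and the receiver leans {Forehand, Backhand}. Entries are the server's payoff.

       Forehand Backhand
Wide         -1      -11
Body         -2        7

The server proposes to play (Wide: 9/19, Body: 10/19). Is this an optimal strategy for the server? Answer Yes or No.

Yes

Against Forehand this mix gives (9/19)·(-1) + (10/19)·(-2) = -29/19.
Against Backhand this mix gives (9/19)·(-11) + (10/19)·7 = -29/19.
All of the receiver's active replies (Forehand, Backhand) yield -29/19, and no column does worse for the server. The mix makes the receiver indifferent and guarantees -29/19, so it is optimal.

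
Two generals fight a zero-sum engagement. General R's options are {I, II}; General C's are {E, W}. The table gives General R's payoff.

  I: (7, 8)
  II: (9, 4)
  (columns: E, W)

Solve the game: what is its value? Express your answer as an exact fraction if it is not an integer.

22/3

Row minima: I → 7, II → 4; maximin = 7.
Column maxima: E → 9, W → 8; minimax = 8.
7 ≠ 8, so there is no saddle point; optimal play is mixed.
Let General R play I with probability p. Expected payoff against E: 7p + 9(1−p) = −2p + 9; against W: 8p + 4(1−p) = 4p + 4.
Setting these equal: −2p + 9 = 4p + 4 ⇒ −6p = -5 ⇒ p = 5/6, and the value is (-2)·(5/6) + 9 = 22/3.
For General C: with q = P(E), equating I's and II's payoffs gives −q + 8 = 5q + 4 ⇒ q = 2/3.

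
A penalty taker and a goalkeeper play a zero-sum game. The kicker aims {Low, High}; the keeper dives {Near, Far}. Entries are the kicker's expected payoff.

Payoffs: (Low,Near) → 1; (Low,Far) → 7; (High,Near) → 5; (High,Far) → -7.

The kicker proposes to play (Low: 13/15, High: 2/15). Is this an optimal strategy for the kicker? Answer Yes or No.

Against Near this mix gives (13/15)·1 + (2/15)·5 = 23/15.
Against Far this mix gives (13/15)·7 + (2/15)·(-7) = 77/15.
The keeper will play Near, holding the kicker to 23/15. Shifting weight toward the row that does better against Near would raise this floor (the equalizing mix achieves 7/3 against both Near and Far), so the proposed strategy is not optimal.

No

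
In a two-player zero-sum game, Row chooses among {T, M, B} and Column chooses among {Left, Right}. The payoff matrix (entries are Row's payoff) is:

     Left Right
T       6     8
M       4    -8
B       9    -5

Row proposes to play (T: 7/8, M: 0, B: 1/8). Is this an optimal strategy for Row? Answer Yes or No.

Yes

Against Left this mix gives (7/8)·6 + (1/8)·9 = 51/8.
Against Right this mix gives (7/8)·8 + (1/8)·(-5) = 51/8.
All of Column's active replies (Left, Right) yield 51/8, and no column does worse for Row. The mix makes Column indifferent and guarantees 51/8, so it is optimal.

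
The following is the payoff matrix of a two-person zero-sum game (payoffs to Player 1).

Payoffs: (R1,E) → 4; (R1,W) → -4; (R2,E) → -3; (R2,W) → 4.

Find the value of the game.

4/15

Row minima: R1 → -4, R2 → -3; maximin = -3.
Column maxima: E → 4, W → 4; minimax = 4.
-3 ≠ 4, so there is no saddle point; optimal play is mixed.
Let Player 1 play R1 with probability p. Expected payoff against E: 4p + (-3)(1−p) = 7p − 3; against W: (-4)p + 4(1−p) = −8p + 4.
Setting these equal: 7p − 3 = −8p + 4 ⇒ 15p = 7 ⇒ p = 7/15, and the value is (7)·(7/15) − 3 = 4/15.
For Player 2: with q = P(E), equating R1's and R2's payoffs gives 8q − 4 = −7q + 4 ⇒ q = 8/15.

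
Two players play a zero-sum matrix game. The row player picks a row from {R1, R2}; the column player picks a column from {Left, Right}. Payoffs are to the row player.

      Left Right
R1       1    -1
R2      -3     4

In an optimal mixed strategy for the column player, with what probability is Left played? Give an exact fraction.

Row minima: R1 → -1, R2 → -3; maximin = -1.
Column maxima: Left → 1, Right → 4; minimax = 1.
-1 ≠ 1, so there is no saddle point; optimal play is mixed.
Let the row player play R1 with probability p. Expected payoff against Left: 1p + (-3)(1−p) = 4p − 3; against Right: (-1)p + 4(1−p) = −5p + 4.
Setting these equal: 4p − 3 = −5p + 4 ⇒ 9p = 7 ⇒ p = 7/9, and the value is (4)·(7/9) − 3 = 1/9.
For the column player: with q = P(Left), equating R1's and R2's payoffs gives 2q − 1 = −7q + 4 ⇒ q = 5/9.

5/9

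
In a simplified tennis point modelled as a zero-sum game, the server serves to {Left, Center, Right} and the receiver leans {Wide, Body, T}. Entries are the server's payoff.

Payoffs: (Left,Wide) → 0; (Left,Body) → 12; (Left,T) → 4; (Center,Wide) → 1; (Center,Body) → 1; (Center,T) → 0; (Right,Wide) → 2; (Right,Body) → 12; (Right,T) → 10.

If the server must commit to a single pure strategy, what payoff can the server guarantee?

Row minima: Left → 0, Center → 0, Right → 2.
The best of these is 2.

2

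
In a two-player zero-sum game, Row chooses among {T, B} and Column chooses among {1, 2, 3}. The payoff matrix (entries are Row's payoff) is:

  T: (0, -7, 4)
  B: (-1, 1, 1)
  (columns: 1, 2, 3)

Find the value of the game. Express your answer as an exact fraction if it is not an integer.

-7/9

Row minima: T → -7, B → -1; maximin = -1.
Column maxima: 1 → 0, 2 → 1, 3 → 4; minimax = 0.
-1 ≠ 0, so there is no saddle point; optimal play is mixed.
3 is strictly dominated by 1 (it gives Row strictly more in every row), so Column never plays it.
On the remaining 2×2 (T, B vs 1, 2):
Let Row play T with probability p. Expected payoff against 1: 0p + (-1)(1−p) = p − 1; against 2: (-7)p + 1(1−p) = −8p + 1.
Setting these equal: p − 1 = −8p + 1 ⇒ 9p = 2 ⇒ p = 2/9, and the value is (1)·(2/9) − 1 = -7/9.
For Column: with q = P(1), equating T's and B's payoffs gives 7q − 7 = −2q + 1 ⇒ q = 8/9.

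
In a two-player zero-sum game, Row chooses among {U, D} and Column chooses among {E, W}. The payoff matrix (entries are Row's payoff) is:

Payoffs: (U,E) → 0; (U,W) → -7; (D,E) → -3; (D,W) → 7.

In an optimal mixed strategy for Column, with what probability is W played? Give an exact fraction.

Row minima: U → -7, D → -3; maximin = -3.
Column maxima: E → 0, W → 7; minimax = 0.
-3 ≠ 0, so there is no saddle point; optimal play is mixed.
Let Row play U with probability p. Expected payoff against E: 0p + (-3)(1−p) = 3p − 3; against W: (-7)p + 7(1−p) = −14p + 7.
Setting these equal: 3p − 3 = −14p + 7 ⇒ 17p = 10 ⇒ p = 10/17, and the value is (3)·(10/17) − 3 = -21/17.
For Column: with q = P(E), equating U's and D's payoffs gives 7q − 7 = −10q + 7 ⇒ q = 14/17.

3/17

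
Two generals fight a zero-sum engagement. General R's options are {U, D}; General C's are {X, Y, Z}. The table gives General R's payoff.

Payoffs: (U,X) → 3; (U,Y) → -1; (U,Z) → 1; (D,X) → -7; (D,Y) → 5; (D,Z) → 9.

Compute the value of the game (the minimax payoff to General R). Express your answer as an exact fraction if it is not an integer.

1/2

Row minima: U → -1, D → -7; maximin = -1.
Column maxima: X → 3, Y → 5, Z → 9; minimax = 3.
-1 ≠ 3, so there is no saddle point; optimal play is mixed.
Z is strictly dominated by Y (it gives General R strictly more in every row), so General C never plays it.
On the remaining 2×2 (U, D vs X, Y):
Let General R play U with probability p. Expected payoff against X: 3p + (-7)(1−p) = 10p − 7; against Y: (-1)p + 5(1−p) = −6p + 5.
Setting these equal: 10p − 7 = −6p + 5 ⇒ 16p = 12 ⇒ p = 3/4, and the value is (10)·(3/4) − 7 = 1/2.
For General C: with q = P(X), equating U's and D's payoffs gives 4q − 1 = −12q + 5 ⇒ q = 3/8.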